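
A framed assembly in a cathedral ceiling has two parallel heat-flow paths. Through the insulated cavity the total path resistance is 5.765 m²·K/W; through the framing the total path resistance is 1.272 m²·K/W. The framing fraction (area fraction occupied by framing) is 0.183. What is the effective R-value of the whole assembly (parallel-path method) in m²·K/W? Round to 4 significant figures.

3.502 m²·K/W

U_eff = 0.817/5.765 + 0.183/1.272 = 0.14172 + 0.14387 = 0.28559
R_eff = 1/U_eff = 3.5016 m²·K/W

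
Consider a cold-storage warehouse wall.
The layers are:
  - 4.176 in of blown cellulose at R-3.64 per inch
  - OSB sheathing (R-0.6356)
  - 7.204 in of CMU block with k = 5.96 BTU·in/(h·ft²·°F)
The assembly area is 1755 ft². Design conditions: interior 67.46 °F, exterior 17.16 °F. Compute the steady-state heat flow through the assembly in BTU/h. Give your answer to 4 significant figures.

4.176 × 3.64 = 15.201
7.204/5.96 = 1.2087
R_total = 15.201 + 0.6356 + 1.2087 = 17.045 ft²·°F·h/BTU
Q = A·ΔT/R = 1755 × (67.46 − 17.16) / 17.045 = 5179 BTU/h

5179 BTU/h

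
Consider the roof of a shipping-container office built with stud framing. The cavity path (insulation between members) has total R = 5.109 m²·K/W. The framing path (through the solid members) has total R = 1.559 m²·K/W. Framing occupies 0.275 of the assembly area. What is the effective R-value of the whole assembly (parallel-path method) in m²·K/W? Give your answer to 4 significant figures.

U_eff = 0.725/5.109 + 0.275/1.559 = 0.14191 + 0.1764 = 0.3183
R_eff = 1/U_eff = 3.1417 m²·K/W

3.142 m²·K/W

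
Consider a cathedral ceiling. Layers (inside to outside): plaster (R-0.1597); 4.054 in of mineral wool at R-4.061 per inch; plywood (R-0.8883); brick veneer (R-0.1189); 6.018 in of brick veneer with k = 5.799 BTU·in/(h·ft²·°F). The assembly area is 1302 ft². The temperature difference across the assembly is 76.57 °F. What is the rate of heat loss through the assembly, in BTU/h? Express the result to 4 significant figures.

5340 BTU/h

4.054 × 4.061 = 16.463
6.018/5.799 = 1.0378
R_total = 0.1597 + 16.463 + 0.8883 + 0.1189 + 1.0378 = 18.668 ft²·°F·h/BTU
Q = A·ΔT/R = 1302 × 76.57 / 18.668 = 5340.4 BTU/h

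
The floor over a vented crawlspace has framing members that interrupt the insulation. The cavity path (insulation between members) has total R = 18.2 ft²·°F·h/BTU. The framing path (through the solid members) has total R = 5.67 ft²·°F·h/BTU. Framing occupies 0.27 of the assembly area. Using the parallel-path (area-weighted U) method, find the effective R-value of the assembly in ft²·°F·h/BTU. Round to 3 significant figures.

U_eff = 0.73/18.2 + 0.27/5.67 = 0.04011 + 0.04762 = 0.08773
R_eff = 1/U_eff = 11.4 ft²·°F·h/BTU

11.4 ft²·°F·h/BTU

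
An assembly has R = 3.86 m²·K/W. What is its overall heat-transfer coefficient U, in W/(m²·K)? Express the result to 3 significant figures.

U = 1/R = 1/3.86 = 0.2591

0.259 W/(m²·K)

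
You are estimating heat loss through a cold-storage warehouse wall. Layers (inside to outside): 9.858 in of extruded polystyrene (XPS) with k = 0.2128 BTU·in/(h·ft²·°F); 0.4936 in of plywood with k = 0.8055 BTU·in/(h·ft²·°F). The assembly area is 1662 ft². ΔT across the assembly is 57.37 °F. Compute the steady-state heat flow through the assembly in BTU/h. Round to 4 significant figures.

2031 BTU/h

9.858/0.2128 = 46.325
0.4936/0.8055 = 0.61279
R_total = 46.325 + 0.61279 = 46.938 ft²·°F·h/BTU
Q = A·ΔT/R = 1662 × 57.37 / 46.938 = 2031.4 BTU/h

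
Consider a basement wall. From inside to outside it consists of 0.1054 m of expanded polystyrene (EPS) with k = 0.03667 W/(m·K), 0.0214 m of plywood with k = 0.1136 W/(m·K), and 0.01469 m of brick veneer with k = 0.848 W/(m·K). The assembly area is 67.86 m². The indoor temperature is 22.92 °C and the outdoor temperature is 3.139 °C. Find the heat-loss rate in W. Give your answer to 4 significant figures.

0.1054/0.03667 = 2.8743
0.0214/0.1136 = 0.18838
0.01469/0.848 = 0.017323
R_total = 2.8743 + 0.18838 + 0.017323 = 3.08 m²·K/W
Q = A·ΔT/R = 67.86 × (22.92 − 3.139) / 3.08 = 435.83 W

435.8 W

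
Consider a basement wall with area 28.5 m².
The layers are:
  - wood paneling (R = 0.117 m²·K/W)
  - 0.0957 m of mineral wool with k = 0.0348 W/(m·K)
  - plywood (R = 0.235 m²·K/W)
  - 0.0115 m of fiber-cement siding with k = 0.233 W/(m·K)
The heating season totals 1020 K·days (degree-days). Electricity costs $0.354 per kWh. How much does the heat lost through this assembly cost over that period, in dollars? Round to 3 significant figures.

0.0957/0.0348 = 2.75
0.0115/0.233 = 0.04936
R_total = 0.117 + 2.75 + 0.235 + 0.04936 = 3.151 m²·K/W
E = A × HDD × 24 / R / 1000 = 28.5 × 1020 × 24 / 3.151 / 1000 = 221.4 kWh
Cost = 221.4 × 0.354 = $78.37

78.4 dollars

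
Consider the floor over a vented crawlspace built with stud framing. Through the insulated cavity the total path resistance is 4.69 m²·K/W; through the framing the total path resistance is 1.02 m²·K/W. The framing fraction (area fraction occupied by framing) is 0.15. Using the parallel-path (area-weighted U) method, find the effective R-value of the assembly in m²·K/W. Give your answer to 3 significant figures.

3.05 m²·K/W

U_eff = 0.85/4.69 + 0.15/1.02 = 0.1812 + 0.1471 = 0.3283
R_eff = 1/U_eff = 3.046 m²·K/W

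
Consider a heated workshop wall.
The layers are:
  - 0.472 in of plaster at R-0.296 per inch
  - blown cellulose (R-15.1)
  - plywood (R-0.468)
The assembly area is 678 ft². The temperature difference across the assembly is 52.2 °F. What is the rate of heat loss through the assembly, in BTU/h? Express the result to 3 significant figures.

2250 BTU/h

0.472 × 0.296 = 0.1397
R_total = 0.1397 + 15.1 + 0.468 = 15.71 ft²·°F·h/BTU
Q = A·ΔT/R = 678 × 52.2 / 15.71 = 2253 BTU/h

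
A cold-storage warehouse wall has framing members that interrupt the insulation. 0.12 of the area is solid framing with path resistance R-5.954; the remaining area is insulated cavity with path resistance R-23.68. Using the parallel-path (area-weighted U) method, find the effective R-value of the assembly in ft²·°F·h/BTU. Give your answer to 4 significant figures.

U_eff = 0.88/23.68 + 0.12/5.954 = 0.037162 + 0.020155 = 0.057317
R_eff = 1/U_eff = 17.447 ft²·°F·h/BTU

17.45 ft²·°F·h/BTU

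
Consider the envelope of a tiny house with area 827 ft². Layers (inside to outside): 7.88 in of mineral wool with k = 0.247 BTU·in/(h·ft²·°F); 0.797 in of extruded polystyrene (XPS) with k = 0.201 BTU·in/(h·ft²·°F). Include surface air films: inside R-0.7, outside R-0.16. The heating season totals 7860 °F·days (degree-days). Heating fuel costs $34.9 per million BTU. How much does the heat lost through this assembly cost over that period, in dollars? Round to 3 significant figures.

7.88/0.247 = 31.9
0.797/0.201 = 3.965
R_total = 0.7 + 31.9 + 3.965 + 0.16 = 36.73 ft²·°F·h/BTU
E = A × HDD × 24 / R = 827 × 7860 × 24 / 36.73 = 4248000 BTU
Cost = 4248000/10⁶ × 34.9 = $148.2

148 dollars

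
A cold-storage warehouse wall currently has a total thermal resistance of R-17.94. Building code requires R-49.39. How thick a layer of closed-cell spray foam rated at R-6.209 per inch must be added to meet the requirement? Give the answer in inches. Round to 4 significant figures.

5.065 in

ΔR = 49.39 − 17.94 = 31.45 ft²·°F·h/BTU
L = ΔR / (R/in) = 31.45/6.209 = 5.0652 in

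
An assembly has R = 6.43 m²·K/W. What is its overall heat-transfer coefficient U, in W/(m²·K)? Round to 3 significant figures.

0.156 W/(m²·K)

U = 1/R = 1/6.43 = 0.1555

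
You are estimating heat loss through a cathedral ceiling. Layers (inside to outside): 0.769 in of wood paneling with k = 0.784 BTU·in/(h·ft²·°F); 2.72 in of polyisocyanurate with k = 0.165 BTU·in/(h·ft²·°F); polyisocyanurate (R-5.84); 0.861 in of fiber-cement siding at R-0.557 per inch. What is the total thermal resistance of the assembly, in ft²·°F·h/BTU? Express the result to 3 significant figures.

23.8 ft²·°F·h/BTU

0.769/0.784 = 0.9809
2.72/0.165 = 16.48
0.861 × 0.557 = 0.4796
R_total = 0.9809 + 16.48 + 5.84 + 0.4796 = 23.79 ft²·°F·h/BTU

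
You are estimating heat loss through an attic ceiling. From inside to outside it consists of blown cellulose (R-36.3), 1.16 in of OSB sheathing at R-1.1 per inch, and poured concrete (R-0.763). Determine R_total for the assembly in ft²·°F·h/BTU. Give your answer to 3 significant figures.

38.3 ft²·°F·h/BTU

1.16 × 1.1 = 1.276
R_total = 36.3 + 1.276 + 0.763 = 38.34 ft²·°F·h/BTU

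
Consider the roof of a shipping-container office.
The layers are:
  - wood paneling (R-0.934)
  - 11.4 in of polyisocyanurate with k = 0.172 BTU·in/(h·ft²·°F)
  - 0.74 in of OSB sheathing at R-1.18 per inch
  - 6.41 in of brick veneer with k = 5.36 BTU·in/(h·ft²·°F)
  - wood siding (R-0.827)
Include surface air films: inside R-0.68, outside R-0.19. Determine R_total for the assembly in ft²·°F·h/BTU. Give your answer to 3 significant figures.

11.4/0.172 = 66.28
0.74 × 1.18 = 0.8732
6.41/5.36 = 1.196
R_total = 0.68 + 0.934 + 66.28 + 0.8732 + 1.196 + 0.827 + 0.19 = 70.98 ft²·°F·h/BTU

71.0 ft²·°F·h/BTU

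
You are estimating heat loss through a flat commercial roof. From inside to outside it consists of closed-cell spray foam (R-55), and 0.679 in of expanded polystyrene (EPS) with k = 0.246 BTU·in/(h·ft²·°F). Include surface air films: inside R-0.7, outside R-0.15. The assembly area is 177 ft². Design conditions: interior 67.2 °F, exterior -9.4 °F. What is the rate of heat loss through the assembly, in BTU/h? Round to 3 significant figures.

0.679/0.246 = 2.76
R_total = 0.7 + 55 + 2.76 + 0.15 = 58.61 ft²·°F·h/BTU
Q = A·ΔT/R = 177 × (67.2 − (-9.4)) / 58.61 = 231.3 BTU/h

231 BTU/h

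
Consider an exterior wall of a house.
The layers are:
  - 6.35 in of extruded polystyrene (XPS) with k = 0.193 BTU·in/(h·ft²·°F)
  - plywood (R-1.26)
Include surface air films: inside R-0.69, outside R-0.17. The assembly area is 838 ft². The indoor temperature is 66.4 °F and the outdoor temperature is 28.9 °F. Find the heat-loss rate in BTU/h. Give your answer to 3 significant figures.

897 BTU/h

6.35/0.193 = 32.9
R_total = 0.69 + 32.9 + 1.26 + 0.17 = 35.02 ft²·°F·h/BTU
Q = A·ΔT/R = 838 × (66.4 − 28.9) / 35.02 = 897.3 BTU/h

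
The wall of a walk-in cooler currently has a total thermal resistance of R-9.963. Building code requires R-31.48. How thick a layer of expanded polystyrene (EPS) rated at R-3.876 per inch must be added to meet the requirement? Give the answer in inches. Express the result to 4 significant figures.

5.551 in

ΔR = 31.48 − 9.963 = 21.517 ft²·°F·h/BTU
L = ΔR / (R/in) = 21.517/3.876 = 5.5513 in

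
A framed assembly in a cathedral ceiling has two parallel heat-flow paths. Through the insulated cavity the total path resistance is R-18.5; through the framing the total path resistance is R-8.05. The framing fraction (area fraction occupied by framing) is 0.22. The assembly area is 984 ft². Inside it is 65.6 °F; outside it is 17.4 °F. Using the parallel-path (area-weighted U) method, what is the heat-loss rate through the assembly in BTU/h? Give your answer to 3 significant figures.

3300 BTU/h

U_eff = 0.78/18.5 + 0.22/8.05 = 0.04216 + 0.02733 = 0.06949
R_eff = 1/U_eff = 14.39 ft²·°F·h/BTU
Q = 984 × (65.6 − 17.4) / 14.39 = 3296 BTU/h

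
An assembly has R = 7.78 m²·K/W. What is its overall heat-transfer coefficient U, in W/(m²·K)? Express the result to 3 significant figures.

U = 1/R = 1/7.78 = 0.1285

0.129 W/(m²·K)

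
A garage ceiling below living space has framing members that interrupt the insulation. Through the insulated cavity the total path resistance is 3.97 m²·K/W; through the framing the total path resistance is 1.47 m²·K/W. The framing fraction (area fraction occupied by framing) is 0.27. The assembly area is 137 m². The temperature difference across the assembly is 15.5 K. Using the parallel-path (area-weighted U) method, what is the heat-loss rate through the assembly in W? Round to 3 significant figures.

780 W

U_eff = 0.73/3.97 + 0.27/1.47 = 0.1839 + 0.1837 = 0.3676
R_eff = 1/U_eff = 2.721 m²·K/W
Q = 137 × 15.5 / 2.721 = 780.5 W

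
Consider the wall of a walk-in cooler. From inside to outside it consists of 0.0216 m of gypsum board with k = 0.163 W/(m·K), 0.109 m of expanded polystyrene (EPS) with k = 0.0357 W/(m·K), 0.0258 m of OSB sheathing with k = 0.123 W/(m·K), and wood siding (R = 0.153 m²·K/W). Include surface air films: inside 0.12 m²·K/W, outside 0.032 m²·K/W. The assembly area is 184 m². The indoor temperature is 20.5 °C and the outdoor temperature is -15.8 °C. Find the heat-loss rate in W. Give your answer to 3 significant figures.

1800 W

0.0216/0.163 = 0.1325
0.109/0.0357 = 3.053
0.0258/0.123 = 0.2098
R_total = 0.12 + 0.1325 + 3.053 + 0.2098 + 0.153 + 0.032 = 3.7 m²·K/W
Q = A·ΔT/R = 184 × (20.5 − (-15.8)) / 3.7 = 1805 W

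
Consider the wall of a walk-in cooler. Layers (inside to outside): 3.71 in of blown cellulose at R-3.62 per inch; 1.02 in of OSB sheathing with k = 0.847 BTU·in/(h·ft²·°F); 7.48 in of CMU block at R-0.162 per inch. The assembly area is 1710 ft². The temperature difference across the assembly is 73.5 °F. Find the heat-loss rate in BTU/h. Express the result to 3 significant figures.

7930 BTU/h

3.71 × 3.62 = 13.43
1.02/0.847 = 1.204
7.48 × 0.162 = 1.212
R_total = 13.43 + 1.204 + 1.212 = 15.85 ft²·°F·h/BTU
Q = A·ΔT/R = 1710 × 73.5 / 15.85 = 7932 BTU/h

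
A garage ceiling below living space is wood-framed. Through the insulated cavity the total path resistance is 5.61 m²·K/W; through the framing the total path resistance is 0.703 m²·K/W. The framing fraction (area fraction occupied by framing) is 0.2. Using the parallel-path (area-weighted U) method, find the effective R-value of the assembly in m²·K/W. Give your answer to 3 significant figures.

U_eff = 0.8/5.61 + 0.2/0.703 = 0.1426 + 0.2845 = 0.4271
R_eff = 1/U_eff = 2.341 m²·K/W

2.34 m²·K/W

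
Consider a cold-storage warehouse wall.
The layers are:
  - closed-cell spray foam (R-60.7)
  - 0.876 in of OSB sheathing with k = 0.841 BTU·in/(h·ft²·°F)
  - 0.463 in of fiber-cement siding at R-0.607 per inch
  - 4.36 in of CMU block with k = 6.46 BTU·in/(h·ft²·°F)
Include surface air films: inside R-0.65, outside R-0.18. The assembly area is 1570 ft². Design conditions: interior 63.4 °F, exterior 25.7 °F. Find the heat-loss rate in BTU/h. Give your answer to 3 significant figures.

0.876/0.841 = 1.042
0.463 × 0.607 = 0.281
4.36/6.46 = 0.6749
R_total = 0.65 + 60.7 + 1.042 + 0.281 + 0.6749 + 0.18 = 63.53 ft²·°F·h/BTU
Q = A·ΔT/R = 1570 × (63.4 − 25.7) / 63.53 = 931.7 BTU/h

932 BTU/h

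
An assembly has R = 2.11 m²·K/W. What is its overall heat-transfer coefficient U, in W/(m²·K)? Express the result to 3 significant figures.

0.474 W/(m²·K)

U = 1/R = 1/2.11 = 0.4739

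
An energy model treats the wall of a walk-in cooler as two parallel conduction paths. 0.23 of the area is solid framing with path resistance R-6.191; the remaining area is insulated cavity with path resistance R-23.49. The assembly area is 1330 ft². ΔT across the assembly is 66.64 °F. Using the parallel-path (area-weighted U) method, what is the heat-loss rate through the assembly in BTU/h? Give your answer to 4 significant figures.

6198 BTU/h

U_eff = 0.77/23.49 + 0.23/6.191 = 0.03278 + 0.037151 = 0.069931
R_eff = 1/U_eff = 14.3 ft²·°F·h/BTU
Q = 1330 × 66.64 / 14.3 = 6198 BTU/h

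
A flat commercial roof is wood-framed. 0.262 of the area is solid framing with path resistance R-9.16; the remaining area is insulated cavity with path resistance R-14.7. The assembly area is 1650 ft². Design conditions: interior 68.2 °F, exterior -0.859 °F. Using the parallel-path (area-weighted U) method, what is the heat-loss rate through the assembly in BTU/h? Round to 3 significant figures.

U_eff = 0.738/14.7 + 0.262/9.16 = 0.0502 + 0.0286 = 0.07881
R_eff = 1/U_eff = 12.69 ft²·°F·h/BTU
Q = 1650 × (68.2 − (-0.859)) / 12.69 = 8980 BTU/h

8980 BTU/h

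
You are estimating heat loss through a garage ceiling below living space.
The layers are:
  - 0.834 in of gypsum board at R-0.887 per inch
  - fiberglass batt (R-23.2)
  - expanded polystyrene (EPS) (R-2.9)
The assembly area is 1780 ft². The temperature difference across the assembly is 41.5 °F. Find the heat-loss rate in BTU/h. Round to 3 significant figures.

2750 BTU/h

0.834 × 0.887 = 0.7398
R_total = 0.7398 + 23.2 + 2.9 = 26.84 ft²·°F·h/BTU
Q = A·ΔT/R = 1780 × 41.5 / 26.84 = 2752 BTU/h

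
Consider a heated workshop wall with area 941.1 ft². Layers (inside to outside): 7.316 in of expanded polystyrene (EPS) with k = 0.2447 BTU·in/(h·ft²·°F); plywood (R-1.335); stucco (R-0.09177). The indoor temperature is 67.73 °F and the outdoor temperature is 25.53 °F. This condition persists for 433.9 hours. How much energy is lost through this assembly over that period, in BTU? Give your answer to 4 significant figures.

7.316/0.2447 = 29.898
R_total = 29.898 + 1.335 + 0.09177 = 31.325 ft²·°F·h/BTU
Q = 941.1 × (67.73 − 25.53) / 31.325 = 1267.8 BTU/h
E = 1267.8 × 433.9 = 550110 BTU

550100 BTU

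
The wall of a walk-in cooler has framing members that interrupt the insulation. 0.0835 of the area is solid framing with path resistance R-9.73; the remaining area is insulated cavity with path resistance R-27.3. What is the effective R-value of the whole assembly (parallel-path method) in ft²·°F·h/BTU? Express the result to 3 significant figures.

U_eff = 0.9165/27.3 + 0.0835/9.73 = 0.03357 + 0.008582 = 0.04215
R_eff = 1/U_eff = 23.72 ft²·°F·h/BTU

23.7 ft²·°F·h/BTU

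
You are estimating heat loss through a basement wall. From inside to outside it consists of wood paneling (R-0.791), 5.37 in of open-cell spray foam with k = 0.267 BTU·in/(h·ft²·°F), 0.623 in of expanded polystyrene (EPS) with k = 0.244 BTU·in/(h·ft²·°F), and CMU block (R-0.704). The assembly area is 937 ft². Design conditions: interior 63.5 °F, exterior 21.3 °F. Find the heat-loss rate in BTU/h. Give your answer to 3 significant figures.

1640 BTU/h

5.37/0.267 = 20.11
0.623/0.244 = 2.553
R_total = 0.791 + 20.11 + 2.553 + 0.704 = 24.16 ft²·°F·h/BTU
Q = A·ΔT/R = 937 × (63.5 − 21.3) / 24.16 = 1637 BTU/h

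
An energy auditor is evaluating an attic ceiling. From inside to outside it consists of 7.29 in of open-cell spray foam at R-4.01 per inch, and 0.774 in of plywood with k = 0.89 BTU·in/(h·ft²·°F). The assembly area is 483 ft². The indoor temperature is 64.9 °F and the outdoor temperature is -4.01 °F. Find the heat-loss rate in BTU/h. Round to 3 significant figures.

1110 BTU/h

7.29 × 4.01 = 29.23
0.774/0.89 = 0.8697
R_total = 29.23 + 0.8697 = 30.1 ft²·°F·h/BTU
Q = A·ΔT/R = 483 × (64.9 − (-4.01)) / 30.1 = 1106 BTU/h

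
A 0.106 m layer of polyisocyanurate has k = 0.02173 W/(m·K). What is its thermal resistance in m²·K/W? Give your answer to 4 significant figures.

R = L/k = 0.106/0.02173 = 4.878 m²·K/W

4.878 m²·K/W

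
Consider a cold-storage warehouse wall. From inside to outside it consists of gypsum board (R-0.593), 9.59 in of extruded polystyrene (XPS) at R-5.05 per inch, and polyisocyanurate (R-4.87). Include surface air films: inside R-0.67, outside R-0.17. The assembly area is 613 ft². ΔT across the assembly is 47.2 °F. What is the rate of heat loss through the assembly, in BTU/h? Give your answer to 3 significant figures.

9.59 × 5.05 = 48.43
R_total = 0.67 + 0.593 + 48.43 + 4.87 + 0.17 = 54.73 ft²·°F·h/BTU
Q = A·ΔT/R = 613 × 47.2 / 54.73 = 528.6 BTU/h

529 BTU/h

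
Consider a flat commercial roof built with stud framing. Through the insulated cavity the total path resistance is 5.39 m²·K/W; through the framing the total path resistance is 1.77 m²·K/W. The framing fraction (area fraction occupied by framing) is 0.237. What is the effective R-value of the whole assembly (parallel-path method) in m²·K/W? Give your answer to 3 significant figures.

3.63 m²·K/W

U_eff = 0.763/5.39 + 0.237/1.77 = 0.1416 + 0.1339 = 0.2755
R_eff = 1/U_eff = 3.63 m²·K/W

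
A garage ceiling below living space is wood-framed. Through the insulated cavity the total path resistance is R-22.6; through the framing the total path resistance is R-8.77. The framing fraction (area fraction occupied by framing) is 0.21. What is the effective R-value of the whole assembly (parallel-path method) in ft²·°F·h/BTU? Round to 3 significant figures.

U_eff = 0.79/22.6 + 0.21/8.77 = 0.03496 + 0.02395 = 0.0589
R_eff = 1/U_eff = 16.98 ft²·°F·h/BTU

17.0 ft²·°F·h/BTU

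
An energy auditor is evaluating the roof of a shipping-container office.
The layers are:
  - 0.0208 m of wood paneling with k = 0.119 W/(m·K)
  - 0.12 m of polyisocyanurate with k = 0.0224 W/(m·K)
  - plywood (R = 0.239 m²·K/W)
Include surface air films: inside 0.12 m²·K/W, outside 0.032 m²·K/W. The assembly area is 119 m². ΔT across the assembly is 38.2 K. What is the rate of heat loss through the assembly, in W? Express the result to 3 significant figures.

0.0208/0.119 = 0.1748
0.12/0.0224 = 5.357
R_total = 0.12 + 0.1748 + 5.357 + 0.239 + 0.032 = 5.923 m²·K/W
Q = A·ΔT/R = 119 × 38.2 / 5.923 = 767.5 W

767 W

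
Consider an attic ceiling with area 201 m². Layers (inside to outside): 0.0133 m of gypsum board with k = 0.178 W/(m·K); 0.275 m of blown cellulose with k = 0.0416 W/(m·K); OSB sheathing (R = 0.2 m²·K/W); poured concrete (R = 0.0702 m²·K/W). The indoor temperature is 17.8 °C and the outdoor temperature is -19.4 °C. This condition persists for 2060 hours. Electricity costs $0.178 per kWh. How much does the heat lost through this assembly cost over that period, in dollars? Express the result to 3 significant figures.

394 dollars

0.0133/0.178 = 0.07472
0.275/0.0416 = 6.611
R_total = 0.07472 + 6.611 + 0.2 + 0.0702 = 6.955 m²·K/W
Q = 201 × (17.8 − (-19.4)) / 6.955 = 1075 W
E = 1075 W × 2060 h / 1000 = 2215 kWh
Cost = 2215 × 0.178 = $394.2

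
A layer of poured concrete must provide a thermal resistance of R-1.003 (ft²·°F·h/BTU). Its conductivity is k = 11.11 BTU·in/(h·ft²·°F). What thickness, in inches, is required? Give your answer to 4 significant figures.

L = R × k = 1.003 × 11.11 = 11.143 in

11.14 in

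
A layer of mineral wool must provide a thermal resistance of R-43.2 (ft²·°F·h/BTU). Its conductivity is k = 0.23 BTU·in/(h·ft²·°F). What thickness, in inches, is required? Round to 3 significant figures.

L = R × k = 43.2 × 0.23 = 9.936 in

9.94 in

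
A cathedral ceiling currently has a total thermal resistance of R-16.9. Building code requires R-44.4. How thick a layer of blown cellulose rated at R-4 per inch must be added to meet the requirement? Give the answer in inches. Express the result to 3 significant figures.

ΔR = 44.4 − 16.9 = 27.5 ft²·°F·h/BTU
L = ΔR / (R/in) = 27.5/4 = 6.875 in

6.88 in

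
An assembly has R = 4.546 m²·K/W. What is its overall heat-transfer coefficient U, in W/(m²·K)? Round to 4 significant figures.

0.2200 W/(m²·K)

U = 1/R = 1/4.546 = 0.21997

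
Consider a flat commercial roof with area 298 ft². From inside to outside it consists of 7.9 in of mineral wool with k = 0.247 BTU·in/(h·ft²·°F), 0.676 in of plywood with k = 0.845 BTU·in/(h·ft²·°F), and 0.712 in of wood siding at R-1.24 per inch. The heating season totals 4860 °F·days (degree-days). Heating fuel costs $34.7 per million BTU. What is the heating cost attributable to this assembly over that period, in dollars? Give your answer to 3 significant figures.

35.8 dollars

7.9/0.247 = 31.98
0.676/0.845 = 0.8
0.712 × 1.24 = 0.8829
R_total = 31.98 + 0.8 + 0.8829 = 33.67 ft²·°F·h/BTU
E = A × HDD × 24 / R = 298 × 4860 × 24 / 33.67 = 1032000 BTU
Cost = 1032000/10⁶ × 34.7 = $35.83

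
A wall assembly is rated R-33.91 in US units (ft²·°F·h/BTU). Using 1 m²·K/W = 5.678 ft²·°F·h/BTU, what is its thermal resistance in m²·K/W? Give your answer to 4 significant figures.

R_SI = 33.91/5.678 = 5.9722

5.972 m²·K/W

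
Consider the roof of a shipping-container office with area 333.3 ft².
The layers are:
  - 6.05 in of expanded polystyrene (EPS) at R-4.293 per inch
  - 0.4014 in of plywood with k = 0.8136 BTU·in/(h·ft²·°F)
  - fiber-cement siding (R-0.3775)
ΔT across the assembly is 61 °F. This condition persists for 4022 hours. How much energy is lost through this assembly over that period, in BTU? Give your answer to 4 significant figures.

3046000 BTU

6.05 × 4.293 = 25.973
0.4014/0.8136 = 0.49336
R_total = 25.973 + 0.49336 + 0.3775 = 26.844 ft²·°F·h/BTU
Q = 333.3 × 61 / 26.844 = 757.4 BTU/h
E = 757.4 × 4022 = 3046300 BTU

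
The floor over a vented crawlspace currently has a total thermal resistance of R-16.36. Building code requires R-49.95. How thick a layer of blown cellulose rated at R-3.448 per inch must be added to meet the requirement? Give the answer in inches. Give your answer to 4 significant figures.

9.742 in

ΔR = 49.95 − 16.36 = 33.59 ft²·°F·h/BTU
L = ΔR / (R/in) = 33.59/3.448 = 9.7419 in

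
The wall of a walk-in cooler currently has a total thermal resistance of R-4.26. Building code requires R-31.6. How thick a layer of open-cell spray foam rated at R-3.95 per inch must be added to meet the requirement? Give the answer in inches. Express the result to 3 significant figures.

ΔR = 31.6 − 4.26 = 27.34 ft²·°F·h/BTU
L = ΔR / (R/in) = 27.34/3.95 = 6.922 in

6.92 in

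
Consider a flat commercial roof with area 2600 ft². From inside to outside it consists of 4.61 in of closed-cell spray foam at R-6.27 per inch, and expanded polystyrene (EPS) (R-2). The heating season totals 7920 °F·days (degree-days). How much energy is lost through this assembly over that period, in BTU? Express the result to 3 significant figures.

16000000 BTU

4.61 × 6.27 = 28.9
R_total = 28.9 + 2 = 30.9 ft²·°F·h/BTU
E = A × HDD × 24 / R = 2600 × 7920 × 24 / 30.9 = 15990000 BTU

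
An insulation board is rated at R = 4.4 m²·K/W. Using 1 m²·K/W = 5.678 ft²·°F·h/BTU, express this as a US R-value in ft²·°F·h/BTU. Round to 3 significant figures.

25.0 ft²·°F·h/BTU

R_US = 4.4 × 5.678 = 24.98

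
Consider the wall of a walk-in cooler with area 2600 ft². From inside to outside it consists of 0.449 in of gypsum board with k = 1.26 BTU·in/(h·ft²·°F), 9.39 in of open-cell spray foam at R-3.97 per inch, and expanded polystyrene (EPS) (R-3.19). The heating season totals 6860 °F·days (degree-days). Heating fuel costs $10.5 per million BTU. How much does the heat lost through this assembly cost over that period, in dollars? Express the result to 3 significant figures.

110 dollars

0.449/1.26 = 0.3563
9.39 × 3.97 = 37.28
R_total = 0.3563 + 37.28 + 3.19 = 40.82 ft²·°F·h/BTU
E = A × HDD × 24 / R = 2600 × 6860 × 24 / 40.82 = 10490000 BTU
Cost = 10490000/10⁶ × 10.5 = $110.1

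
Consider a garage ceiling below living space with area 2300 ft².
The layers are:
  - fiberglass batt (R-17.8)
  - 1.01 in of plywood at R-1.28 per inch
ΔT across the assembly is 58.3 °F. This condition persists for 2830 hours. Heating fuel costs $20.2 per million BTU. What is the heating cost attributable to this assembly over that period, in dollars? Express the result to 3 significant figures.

1.01 × 1.28 = 1.293
R_total = 17.8 + 1.293 = 19.09 ft²·°F·h/BTU
Q = 2300 × 58.3 / 19.09 = 7023 BTU/h
E = 7023 × 2830 = 19880000 BTU
Cost = 19880000/10⁶ × 20.2 = $401.5

401 dollars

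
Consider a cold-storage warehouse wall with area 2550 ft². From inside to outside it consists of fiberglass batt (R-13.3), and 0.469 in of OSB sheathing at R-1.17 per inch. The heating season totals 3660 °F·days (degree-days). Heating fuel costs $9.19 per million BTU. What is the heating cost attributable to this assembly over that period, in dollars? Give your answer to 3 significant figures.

149 dollars

0.469 × 1.17 = 0.5487
R_total = 13.3 + 0.5487 = 13.85 ft²·°F·h/BTU
E = A × HDD × 24 / R = 2550 × 3660 × 24 / 13.85 = 16170000 BTU
Cost = 16170000/10⁶ × 9.19 = $148.6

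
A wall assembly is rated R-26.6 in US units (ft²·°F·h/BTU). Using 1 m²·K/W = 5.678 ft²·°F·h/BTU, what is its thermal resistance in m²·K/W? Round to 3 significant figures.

R_SI = 26.6/5.678 = 4.685

4.68 m²·K/W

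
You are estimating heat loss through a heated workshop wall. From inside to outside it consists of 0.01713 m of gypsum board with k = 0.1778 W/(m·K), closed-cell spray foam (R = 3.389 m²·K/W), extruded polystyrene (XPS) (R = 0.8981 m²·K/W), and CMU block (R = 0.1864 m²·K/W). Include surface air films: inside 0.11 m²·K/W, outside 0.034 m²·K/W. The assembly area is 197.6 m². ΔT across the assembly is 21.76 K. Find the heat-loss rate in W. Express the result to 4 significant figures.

0.01713/0.1778 = 0.096344
R_total = 0.11 + 0.096344 + 3.389 + 0.8981 + 0.1864 + 0.034 = 4.7138 m²·K/W
Q = A·ΔT/R = 197.6 × 21.76 / 4.7138 = 912.16 W

912.2 W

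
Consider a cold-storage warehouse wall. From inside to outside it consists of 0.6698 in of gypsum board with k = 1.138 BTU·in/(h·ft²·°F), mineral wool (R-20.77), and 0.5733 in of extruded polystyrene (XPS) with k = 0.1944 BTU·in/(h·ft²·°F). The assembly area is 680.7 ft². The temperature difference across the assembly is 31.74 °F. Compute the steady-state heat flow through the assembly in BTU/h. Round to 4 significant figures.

888.8 BTU/h

0.6698/1.138 = 0.58858
0.5733/0.1944 = 2.9491
R_total = 0.58858 + 20.77 + 2.9491 = 24.308 ft²·°F·h/BTU
Q = A·ΔT/R = 680.7 × 31.74 / 24.308 = 888.83 BTU/h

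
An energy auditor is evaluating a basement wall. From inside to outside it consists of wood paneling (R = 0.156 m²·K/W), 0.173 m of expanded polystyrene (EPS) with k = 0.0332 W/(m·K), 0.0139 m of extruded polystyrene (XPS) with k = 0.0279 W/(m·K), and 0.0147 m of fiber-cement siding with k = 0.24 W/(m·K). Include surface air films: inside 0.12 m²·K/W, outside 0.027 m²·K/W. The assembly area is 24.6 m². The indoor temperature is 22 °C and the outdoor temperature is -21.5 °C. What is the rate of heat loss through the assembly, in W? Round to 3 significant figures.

0.173/0.0332 = 5.211
0.0139/0.0279 = 0.4982
0.0147/0.24 = 0.06125
R_total = 0.12 + 0.156 + 5.211 + 0.4982 + 0.06125 + 0.027 = 6.073 m²·K/W
Q = A·ΔT/R = 24.6 × (22 − (-21.5)) / 6.073 = 176.2 W

176 W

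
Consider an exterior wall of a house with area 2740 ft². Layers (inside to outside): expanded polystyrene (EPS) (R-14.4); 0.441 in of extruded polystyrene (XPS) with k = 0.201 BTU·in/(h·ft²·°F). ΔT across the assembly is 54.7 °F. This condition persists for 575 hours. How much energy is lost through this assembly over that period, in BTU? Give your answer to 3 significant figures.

0.441/0.201 = 2.194
R_total = 14.4 + 2.194 = 16.59 ft²·°F·h/BTU
Q = 2740 × 54.7 / 16.59 = 9032 BTU/h
E = 9032 × 575 = 5193000 BTU

5190000 BTU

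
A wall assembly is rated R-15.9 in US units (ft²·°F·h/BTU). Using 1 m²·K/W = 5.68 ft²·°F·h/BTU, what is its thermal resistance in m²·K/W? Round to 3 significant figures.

R_SI = 15.9/5.68 = 2.799

2.80 m²·K/W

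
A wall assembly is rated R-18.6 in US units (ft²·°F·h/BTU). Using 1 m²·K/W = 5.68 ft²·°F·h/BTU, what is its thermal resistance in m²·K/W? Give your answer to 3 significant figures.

R_SI = 18.6/5.68 = 3.275

3.27 m²·K/W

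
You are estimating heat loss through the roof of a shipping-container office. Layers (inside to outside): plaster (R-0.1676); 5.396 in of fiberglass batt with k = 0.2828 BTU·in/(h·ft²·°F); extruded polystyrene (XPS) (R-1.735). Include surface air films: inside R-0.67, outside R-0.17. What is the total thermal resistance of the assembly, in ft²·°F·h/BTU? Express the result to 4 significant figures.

5.396/0.2828 = 19.081
R_total = 0.67 + 0.1676 + 19.081 + 1.735 + 0.17 = 21.823 ft²·°F·h/BTU

21.82 ft²·°F·h/BTU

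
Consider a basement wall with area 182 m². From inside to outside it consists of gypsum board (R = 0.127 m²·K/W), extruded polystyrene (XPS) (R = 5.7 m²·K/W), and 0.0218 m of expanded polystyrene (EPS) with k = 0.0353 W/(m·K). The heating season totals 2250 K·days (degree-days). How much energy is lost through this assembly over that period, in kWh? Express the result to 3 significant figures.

1530 kWh

0.0218/0.0353 = 0.6176
R_total = 0.127 + 5.7 + 0.6176 = 6.445 m²·K/W
E = A × HDD × 24 / R / 1000 = 182 × 2250 × 24 / 6.445 / 1000 = 1525 kWh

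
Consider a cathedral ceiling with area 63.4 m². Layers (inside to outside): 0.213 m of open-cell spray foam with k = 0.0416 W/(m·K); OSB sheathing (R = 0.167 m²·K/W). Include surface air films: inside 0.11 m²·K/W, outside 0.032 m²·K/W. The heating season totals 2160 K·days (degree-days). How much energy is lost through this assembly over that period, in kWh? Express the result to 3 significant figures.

605 kWh

0.213/0.0416 = 5.12
R_total = 0.11 + 5.12 + 0.167 + 0.032 = 5.429 m²·K/W
E = A × HDD × 24 / R / 1000 = 63.4 × 2160 × 24 / 5.429 / 1000 = 605.4 kWh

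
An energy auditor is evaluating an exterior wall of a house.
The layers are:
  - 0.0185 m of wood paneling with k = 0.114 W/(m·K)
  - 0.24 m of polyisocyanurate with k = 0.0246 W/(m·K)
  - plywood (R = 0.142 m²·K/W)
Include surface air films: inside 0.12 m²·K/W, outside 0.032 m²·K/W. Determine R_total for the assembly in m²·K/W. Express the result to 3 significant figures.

0.0185/0.114 = 0.1623
0.24/0.0246 = 9.756
R_total = 0.12 + 0.1623 + 9.756 + 0.142 + 0.032 = 10.21 m²·K/W

10.2 m²·K/W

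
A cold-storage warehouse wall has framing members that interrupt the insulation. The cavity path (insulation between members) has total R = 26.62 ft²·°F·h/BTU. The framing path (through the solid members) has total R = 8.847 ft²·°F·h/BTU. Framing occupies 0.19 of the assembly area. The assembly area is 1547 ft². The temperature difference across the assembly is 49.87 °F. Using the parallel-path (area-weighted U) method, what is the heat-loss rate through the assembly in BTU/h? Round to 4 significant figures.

4004 BTU/h

U_eff = 0.81/26.62 + 0.19/8.847 = 0.030428 + 0.021476 = 0.051904
R_eff = 1/U_eff = 19.266 ft²·°F·h/BTU
Q = 1547 × 49.87 / 19.266 = 4004.4 BTU/h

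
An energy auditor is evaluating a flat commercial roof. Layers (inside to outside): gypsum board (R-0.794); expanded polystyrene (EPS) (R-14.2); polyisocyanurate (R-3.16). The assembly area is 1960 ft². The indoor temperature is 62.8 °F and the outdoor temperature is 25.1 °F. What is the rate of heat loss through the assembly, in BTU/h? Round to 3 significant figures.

R_total = 0.794 + 14.2 + 3.16 = 18.15 ft²·°F·h/BTU
Q = A·ΔT/R = 1960 × (62.8 − 25.1) / 18.15 = 4070 BTU/h

4070 BTU/h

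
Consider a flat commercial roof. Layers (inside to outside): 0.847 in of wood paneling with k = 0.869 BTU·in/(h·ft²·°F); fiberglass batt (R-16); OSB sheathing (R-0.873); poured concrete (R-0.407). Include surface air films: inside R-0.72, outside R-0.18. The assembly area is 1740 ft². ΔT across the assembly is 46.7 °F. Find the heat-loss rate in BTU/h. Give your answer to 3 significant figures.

0.847/0.869 = 0.9747
R_total = 0.72 + 0.9747 + 16 + 0.873 + 0.407 + 0.18 = 19.15 ft²·°F·h/BTU
Q = A·ΔT/R = 1740 × 46.7 / 19.15 = 4242 BTU/h

4240 BTU/h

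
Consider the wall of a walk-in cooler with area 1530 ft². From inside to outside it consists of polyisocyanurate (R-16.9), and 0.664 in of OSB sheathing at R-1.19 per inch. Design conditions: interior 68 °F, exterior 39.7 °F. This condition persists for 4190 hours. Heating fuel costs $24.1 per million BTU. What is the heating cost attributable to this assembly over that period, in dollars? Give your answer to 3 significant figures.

247 dollars

0.664 × 1.19 = 0.7902
R_total = 16.9 + 0.7902 = 17.69 ft²·°F·h/BTU
Q = 1530 × (68 − 39.7) / 17.69 = 2448 BTU/h
E = 2448 × 4190 = 10260000 BTU
Cost = 10260000/10⁶ × 24.1 = $247.2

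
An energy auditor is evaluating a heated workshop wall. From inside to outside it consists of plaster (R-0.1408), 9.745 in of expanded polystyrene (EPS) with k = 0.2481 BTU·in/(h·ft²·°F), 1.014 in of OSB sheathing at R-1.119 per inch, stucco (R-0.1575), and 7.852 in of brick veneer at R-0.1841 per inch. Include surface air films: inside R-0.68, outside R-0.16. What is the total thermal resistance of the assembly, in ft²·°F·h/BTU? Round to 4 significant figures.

9.745/0.2481 = 39.279
1.014 × 1.119 = 1.1347
7.852 × 0.1841 = 1.4456
R_total = 0.68 + 0.1408 + 39.279 + 1.1347 + 0.1575 + 1.4456 + 0.16 = 42.997 ft²·°F·h/BTU

43.00 ft²·°F·h/BTU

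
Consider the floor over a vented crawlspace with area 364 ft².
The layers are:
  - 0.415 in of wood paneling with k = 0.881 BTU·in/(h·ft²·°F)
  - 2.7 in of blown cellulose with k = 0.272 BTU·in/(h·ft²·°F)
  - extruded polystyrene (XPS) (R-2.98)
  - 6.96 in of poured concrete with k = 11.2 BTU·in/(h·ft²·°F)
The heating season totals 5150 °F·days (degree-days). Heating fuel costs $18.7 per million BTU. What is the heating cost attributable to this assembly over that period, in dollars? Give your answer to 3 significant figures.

0.415/0.881 = 0.4711
2.7/0.272 = 9.926
6.96/11.2 = 0.6214
R_total = 0.4711 + 9.926 + 2.98 + 0.6214 = 14 ft²·°F·h/BTU
E = A × HDD × 24 / R = 364 × 5150 × 24 / 14 = 3214000 BTU
Cost = 3214000/10⁶ × 18.7 = $60.1

60.1 dollars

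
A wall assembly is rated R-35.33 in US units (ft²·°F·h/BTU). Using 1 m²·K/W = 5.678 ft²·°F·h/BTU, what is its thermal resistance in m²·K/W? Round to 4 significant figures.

R_SI = 35.33/5.678 = 6.2223

6.222 m²·K/W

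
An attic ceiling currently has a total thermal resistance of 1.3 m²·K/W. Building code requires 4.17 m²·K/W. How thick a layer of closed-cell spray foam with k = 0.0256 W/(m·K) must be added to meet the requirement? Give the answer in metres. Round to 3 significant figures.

0.0735 m

ΔR = 4.17 − 1.3 = 2.87 m²·K/W
L = ΔR × k = 2.87 × 0.0256 = 0.07347 m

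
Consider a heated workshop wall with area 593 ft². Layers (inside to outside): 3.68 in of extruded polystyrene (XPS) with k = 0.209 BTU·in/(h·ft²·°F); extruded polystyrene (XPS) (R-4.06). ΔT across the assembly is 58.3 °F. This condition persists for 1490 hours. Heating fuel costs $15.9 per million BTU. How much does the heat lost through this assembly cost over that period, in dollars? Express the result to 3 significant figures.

3.68/0.209 = 17.61
R_total = 17.61 + 4.06 = 21.67 ft²·°F·h/BTU
Q = 593 × 58.3 / 21.67 = 1596 BTU/h
E = 1596 × 1490 = 2377000 BTU
Cost = 2377000/10⁶ × 15.9 = $37.8

37.8 dollars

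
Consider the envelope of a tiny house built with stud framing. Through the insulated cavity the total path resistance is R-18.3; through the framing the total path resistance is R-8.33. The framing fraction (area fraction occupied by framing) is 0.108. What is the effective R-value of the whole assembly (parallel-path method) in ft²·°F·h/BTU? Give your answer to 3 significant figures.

U_eff = 0.892/18.3 + 0.108/8.33 = 0.04874 + 0.01297 = 0.06171
R_eff = 1/U_eff = 16.21 ft²·°F·h/BTU

16.2 ft²·°F·h/BTU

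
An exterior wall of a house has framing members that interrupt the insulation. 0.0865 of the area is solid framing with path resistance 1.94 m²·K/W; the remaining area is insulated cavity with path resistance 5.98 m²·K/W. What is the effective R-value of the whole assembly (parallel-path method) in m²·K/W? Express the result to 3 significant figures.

U_eff = 0.9135/5.98 + 0.0865/1.94 = 0.1528 + 0.04459 = 0.1973
R_eff = 1/U_eff = 5.067 m²·K/W

5.07 m²·K/W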